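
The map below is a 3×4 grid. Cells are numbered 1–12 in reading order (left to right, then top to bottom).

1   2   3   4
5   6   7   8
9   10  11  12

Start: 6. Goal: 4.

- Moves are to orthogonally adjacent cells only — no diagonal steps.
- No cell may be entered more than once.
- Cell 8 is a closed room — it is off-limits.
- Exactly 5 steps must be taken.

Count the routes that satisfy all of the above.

2

Need simple routes of exactly 5 moves from 6 to 4 (Manhattan distance 3, so 1 moves are spent on a detour and 1 undoing it).
Enumerating: 6 10 11 7 3 4 | 6 5 1 2 3 4.
That gives 2 routes.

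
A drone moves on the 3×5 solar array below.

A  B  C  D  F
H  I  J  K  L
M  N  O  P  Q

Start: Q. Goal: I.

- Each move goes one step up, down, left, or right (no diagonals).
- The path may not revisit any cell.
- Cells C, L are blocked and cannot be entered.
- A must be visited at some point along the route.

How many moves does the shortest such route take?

Any route passes through A somewhere between Q and I. Summing Manhattan distances along the two legs (Q → A → I) gives a lower bound of 6 + 2 = 8 moves.
A route of 8 moves achieves this: Q → P → O → N → M → H → A → B → I.
Since 8 matches the lower bound, it is optimal.

8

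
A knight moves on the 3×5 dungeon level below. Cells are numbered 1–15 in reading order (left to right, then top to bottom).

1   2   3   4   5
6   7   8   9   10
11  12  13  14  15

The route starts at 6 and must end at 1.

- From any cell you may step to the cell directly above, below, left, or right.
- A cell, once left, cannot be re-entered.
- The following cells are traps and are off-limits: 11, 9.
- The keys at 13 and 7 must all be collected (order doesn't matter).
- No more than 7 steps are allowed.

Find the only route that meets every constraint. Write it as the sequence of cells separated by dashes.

Any route must reach 13 and 7 and still end at 1 within 7 moves, so the order of the required stops is forced.
Route from 6: right to 7, down to 12, right to 13, 2× up (reaching 3), 2× left (reaching 1) — 7 moves in all.
Check: all required cells visited; 7 ≤ 7 moves.

6 - 7 - 12 - 13 - 8 - 3 - 2 - 1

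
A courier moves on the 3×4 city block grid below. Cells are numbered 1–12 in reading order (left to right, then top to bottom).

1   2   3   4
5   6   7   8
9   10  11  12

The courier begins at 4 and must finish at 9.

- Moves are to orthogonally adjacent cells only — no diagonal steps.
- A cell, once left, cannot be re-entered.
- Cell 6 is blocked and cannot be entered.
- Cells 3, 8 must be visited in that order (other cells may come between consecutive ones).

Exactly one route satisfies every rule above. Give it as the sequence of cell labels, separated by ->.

4 -> 3 -> 7 -> 8 -> 12 -> 11 -> 10 -> 9

The waypoints must appear in the order 3, 8, with no cell reused.
Route from 4: left to 3, down to 7, right to 8, down to 12, 3× left (reaching 9) — 7 moves in all.
Check: order respected (3 at step 1, 8 at step 3).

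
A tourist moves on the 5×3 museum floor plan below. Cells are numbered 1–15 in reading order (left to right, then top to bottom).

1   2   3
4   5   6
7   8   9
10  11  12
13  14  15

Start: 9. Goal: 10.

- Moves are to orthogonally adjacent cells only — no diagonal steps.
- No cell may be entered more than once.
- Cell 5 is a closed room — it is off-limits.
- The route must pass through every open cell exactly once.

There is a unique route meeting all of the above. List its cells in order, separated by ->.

Need to visit all 14 open cells exactly once, starting at 9 and ending at 10.
Cell 1 has only two open neighbours (4 and 2), so the path must pass straight through it: one of those is the cell it's entered from and the other is where it exits.
Route from 9: up 2 to 3, left 2 to 1, down 2 to 7, right 1 to 8, down 1 to 11, right 1 to 12, down 1 to 15, left 2 to 13, up 1 to 10 — 13 moves in all.
Check: all 14 open cells covered.

9 -> 6 -> 3 -> 2 -> 1 -> 4 -> 7 -> 8 -> 11 -> 12 -> 15 -> 14 -> 13 -> 10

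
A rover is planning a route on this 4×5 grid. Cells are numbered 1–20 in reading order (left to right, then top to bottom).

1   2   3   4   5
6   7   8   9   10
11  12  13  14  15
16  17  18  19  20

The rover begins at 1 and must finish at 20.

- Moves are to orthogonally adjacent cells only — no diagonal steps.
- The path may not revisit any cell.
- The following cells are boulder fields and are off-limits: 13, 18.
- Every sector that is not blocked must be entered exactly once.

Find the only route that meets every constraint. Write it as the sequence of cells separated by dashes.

1 - 6 - 11 - 16 - 17 - 12 - 7 - 2 - 3 - 8 - 9 - 4 - 5 - 10 - 15 - 14 - 19 - 20

Need to visit all 18 open cells exactly once, starting at 1 and ending at 20.
Cell 17 has only two open neighbours (12 and 16), so the path must pass straight through it: one of those is the cell it's entered from and the other is where it exits.
Route from 1: 3× down (reaching 16), right to 17, 3× up (reaching 2), right to 3, down to 8, right to 9, up to 4, right to 5, 2× down (reaching 15), left to 14, down to 19, right to 20 — 17 moves in all.
Check: all 18 open cells covered.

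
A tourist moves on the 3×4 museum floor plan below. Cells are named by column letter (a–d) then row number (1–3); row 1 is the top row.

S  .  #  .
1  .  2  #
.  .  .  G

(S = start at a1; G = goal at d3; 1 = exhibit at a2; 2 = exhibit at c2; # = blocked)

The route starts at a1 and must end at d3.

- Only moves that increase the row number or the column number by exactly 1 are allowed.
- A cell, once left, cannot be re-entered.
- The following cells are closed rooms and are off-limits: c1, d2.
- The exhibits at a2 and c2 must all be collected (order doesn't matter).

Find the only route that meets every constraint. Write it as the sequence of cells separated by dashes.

Moves only go right or down, so the column and row indices never decrease.
Route from a1: down 1 to a2, right 2 to c2, down 1 to c3, right 1 to d3 — 5 moves in all.
Check: all required cells visited.

a1 - a2 - b2 - c2 - c3 - d3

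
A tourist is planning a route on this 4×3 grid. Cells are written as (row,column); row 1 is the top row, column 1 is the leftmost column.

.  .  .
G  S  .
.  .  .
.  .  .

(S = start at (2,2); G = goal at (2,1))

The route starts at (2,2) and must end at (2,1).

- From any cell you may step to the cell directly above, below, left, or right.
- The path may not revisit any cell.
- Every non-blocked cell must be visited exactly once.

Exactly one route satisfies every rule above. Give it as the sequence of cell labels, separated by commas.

(2,2), (3,2), (3,1), (4,1), (4,2), (4,3), (3,3), (2,3), (1,3), (1,2), (1,1), (2,1)

Need to visit all 12 open cells exactly once, starting at (2,2) and ending at (2,1).
Cell (4,1) has only two open neighbours ((3,1) and (4,2)), so the path must pass straight through it: one of those is the cell it's entered from and the other is where it exits.
Route from (2,2): down to (3,2), left to (3,1), down to (4,1), 2× right (reaching (4,3)), 3× up (reaching (1,3)), 2× left (reaching (1,1)), down to (2,1) — 11 moves in all.
Check: all 12 open cells covered.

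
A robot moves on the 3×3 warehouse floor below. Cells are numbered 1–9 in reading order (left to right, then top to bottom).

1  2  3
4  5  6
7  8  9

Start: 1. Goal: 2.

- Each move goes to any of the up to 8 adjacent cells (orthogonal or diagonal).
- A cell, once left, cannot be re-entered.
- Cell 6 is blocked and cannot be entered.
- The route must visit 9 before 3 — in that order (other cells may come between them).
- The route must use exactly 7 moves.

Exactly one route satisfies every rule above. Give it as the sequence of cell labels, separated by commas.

The waypoints must appear in the order 9, 3, with no cell reused.
Route from 1: down 2 to 7, right 2 to 9, up-left 1 to 5, up-right 1 to 3, left 1 to 2 — 7 moves in all.
Check: order respected (9 at step 4, 3 at step 6); 7 moves as required.

1, 4, 7, 8, 9, 5, 3, 2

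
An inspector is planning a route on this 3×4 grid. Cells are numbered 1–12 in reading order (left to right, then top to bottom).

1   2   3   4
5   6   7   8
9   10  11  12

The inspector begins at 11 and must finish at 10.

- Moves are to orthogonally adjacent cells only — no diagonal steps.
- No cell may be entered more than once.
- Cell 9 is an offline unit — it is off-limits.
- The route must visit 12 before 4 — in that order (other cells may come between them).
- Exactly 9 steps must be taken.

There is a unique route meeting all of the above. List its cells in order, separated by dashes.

11 - 12 - 8 - 4 - 3 - 2 - 1 - 5 - 6 - 10

The waypoints must appear in the order 12, 4, with no cell reused.
Route from 11: right 1 to 12, up 2 to 4, left 3 to 1, down 1 to 5, right 1 to 6, down 1 to 10 — 9 moves in all.
Check: order respected (12 at step 1, 4 at step 3); 9 moves as required.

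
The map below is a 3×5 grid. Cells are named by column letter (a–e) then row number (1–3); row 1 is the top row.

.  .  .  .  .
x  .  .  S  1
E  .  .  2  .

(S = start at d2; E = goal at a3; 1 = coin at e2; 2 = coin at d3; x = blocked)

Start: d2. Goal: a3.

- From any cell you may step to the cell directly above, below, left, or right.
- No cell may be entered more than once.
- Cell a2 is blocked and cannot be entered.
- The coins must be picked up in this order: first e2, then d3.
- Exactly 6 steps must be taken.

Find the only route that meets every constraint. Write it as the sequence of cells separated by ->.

The waypoints must appear in the order e2, d3, with no cell reused.
Route from d2: right 1 to e2, down 1 to e3, left 4 to a3 — 6 moves in all.
Check: order respected (1 at step 1, 2 at step 3); 6 moves as required.

d2 -> e2 -> e3 -> d3 -> c3 -> b3 -> a3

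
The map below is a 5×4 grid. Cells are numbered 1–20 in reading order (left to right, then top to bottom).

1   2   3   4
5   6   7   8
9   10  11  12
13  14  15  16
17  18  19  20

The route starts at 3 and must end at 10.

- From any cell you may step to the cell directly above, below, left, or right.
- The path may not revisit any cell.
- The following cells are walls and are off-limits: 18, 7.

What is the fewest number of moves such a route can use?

3

The Manhattan distance from 3 to 10 is |1−3| + |3−2| = 3, so at least 3 moves are needed.
A route of 3 moves achieves this: 3 → 2 → 6 → 10.
Since 3 matches the lower bound, it is optimal.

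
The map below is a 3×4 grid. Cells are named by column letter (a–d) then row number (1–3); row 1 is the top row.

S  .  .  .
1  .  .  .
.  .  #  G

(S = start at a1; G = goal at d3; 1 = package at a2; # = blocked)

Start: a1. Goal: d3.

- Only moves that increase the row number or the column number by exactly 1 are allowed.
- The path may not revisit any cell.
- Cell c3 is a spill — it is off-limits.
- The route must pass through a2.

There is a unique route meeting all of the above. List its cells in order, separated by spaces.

a1 a2 b2 c2 d2 d3

Moves only go right or down, so the column and row indices never decrease.
Route from a1: down 1 to a2, right 3 to d2, down 1 to d3 — 5 moves in all.
Check: all required cells visited.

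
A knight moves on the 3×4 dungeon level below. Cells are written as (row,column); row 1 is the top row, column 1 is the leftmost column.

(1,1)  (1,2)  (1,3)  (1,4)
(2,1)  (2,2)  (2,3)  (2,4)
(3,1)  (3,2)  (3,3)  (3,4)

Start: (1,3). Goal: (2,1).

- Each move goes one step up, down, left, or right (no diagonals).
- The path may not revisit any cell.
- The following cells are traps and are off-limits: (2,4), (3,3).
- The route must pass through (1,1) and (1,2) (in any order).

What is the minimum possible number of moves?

3

Any route passes through (1,1) and (1,2) in some order between (1,3) and (2,1). Summing Manhattan distances along each leg and taking the cheapest ordering ((1,3) → (1,2) → (1,1) → (2,1)) gives a lower bound of 1 + 1 + 1 = 3 moves.
A route of 3 moves achieves this: (1,3) → (1,2) → (1,1) → (2,1).
Since 3 matches the lower bound, it is optimal.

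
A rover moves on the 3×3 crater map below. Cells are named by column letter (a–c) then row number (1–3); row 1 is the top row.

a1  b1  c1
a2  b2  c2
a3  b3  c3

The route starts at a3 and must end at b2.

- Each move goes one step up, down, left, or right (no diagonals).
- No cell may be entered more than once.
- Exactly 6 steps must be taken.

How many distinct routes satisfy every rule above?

2

Need simple routes of exactly 6 moves from a3 to b2 (Manhattan distance 2, so 2 moves are spent on a detour and 2 undoing it).
Enumerating: a3 a2 a1 b1 c1 c2 b2 | a3 b3 c3 c2 c1 b1 b2.
That gives 2 routes.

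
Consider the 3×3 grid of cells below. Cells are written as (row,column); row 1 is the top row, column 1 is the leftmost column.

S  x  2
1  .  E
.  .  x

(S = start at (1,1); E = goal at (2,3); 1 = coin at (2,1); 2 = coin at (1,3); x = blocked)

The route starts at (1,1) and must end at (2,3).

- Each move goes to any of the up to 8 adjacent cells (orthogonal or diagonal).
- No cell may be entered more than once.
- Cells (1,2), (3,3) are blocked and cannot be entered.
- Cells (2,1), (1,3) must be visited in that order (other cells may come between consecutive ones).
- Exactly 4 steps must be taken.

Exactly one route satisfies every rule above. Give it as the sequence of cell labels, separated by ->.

(1,1) -> (2,1) -> (2,2) -> (1,3) -> (2,3)

The waypoints must appear in the order (2,1), (1,3), with no cell reused.
Route from (1,1): down 1 to (2,1), right 1 to (2,2), up-right 1 to (1,3), down 1 to (2,3) — 4 moves in all.
Check: order respected (1 at step 1, 2 at step 3); 4 moves as required.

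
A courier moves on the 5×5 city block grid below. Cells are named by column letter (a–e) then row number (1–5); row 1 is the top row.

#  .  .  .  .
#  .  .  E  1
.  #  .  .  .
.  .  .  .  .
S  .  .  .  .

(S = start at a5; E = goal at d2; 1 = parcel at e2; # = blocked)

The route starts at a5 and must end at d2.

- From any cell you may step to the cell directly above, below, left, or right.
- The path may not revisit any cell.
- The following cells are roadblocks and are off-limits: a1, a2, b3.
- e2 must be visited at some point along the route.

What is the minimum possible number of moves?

8

Any route passes through e2 somewhere between a5 and d2. Summing Manhattan distances along the two legs (a5 → e2 → d2) gives a lower bound of 7 + 1 = 8 moves.
A route of 8 moves achieves this: a5 → a4 → b4 → c4 → c3 → d3 → e3 → e2 → d2.
Since 8 matches the lower bound, it is optimal.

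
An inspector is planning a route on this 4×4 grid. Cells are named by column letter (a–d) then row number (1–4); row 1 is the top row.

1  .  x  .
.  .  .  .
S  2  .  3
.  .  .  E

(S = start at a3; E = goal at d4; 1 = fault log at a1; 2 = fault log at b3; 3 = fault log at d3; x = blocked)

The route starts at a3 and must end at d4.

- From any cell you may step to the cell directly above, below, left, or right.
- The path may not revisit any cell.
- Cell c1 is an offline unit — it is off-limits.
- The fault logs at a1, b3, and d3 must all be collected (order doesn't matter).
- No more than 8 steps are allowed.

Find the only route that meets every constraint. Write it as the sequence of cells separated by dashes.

a3 - a2 - a1 - b1 - b2 - b3 - c3 - d3 - d4

The 8-move cap with required stops at a1, b3, d3 leaves no slack for detours.
Route from a3: up 2 to a1, right 1 to b1, down 2 to b3, right 2 to d3, down 1 to d4 — 8 moves in all.
Check: all required cells visited; 8 ≤ 8 moves.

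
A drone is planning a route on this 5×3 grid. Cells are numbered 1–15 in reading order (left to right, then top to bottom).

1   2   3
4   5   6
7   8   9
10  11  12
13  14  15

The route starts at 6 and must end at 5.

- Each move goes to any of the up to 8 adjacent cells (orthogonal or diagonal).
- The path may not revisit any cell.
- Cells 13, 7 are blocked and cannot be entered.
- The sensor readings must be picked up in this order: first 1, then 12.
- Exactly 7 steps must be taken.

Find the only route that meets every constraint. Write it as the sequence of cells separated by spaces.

The waypoints must appear in the order 1, 12, with no cell reused.
Route from 6: up-left 1 to 2, left 1 to 1, down 1 to 4, down-right 2 to 12, up 1 to 9, up-left 1 to 5 — 7 moves in all.
Check: order respected (1 at step 2, 12 at step 5); 7 moves as required.

6 2 1 4 8 12 9 5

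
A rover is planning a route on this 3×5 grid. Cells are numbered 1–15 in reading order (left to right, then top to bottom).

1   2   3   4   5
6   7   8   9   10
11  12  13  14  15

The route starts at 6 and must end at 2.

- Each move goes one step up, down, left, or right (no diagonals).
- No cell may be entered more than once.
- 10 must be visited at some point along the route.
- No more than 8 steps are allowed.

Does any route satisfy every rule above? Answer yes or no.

One route that works: 6 → 7 → 8 → 9 → 10 → 5 → 4 → 3 → 2.

yes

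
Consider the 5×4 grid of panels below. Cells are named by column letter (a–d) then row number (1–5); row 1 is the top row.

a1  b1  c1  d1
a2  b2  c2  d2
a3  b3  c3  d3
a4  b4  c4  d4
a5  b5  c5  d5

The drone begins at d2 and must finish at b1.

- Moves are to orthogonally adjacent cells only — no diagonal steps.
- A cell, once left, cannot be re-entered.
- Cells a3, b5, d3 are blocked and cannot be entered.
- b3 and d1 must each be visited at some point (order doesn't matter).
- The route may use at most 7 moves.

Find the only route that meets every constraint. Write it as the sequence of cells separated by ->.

The 7-move cap with required stops at b3, d1 leaves no slack for detours.
Route from d2: up 1 to d1, left 1 to c1, down 2 to c3, left 1 to b3, up 2 to b1 — 7 moves in all.
Check: all required cells visited; 7 ≤ 7 moves.

d2 -> d1 -> c1 -> c2 -> c3 -> b3 -> b2 -> b1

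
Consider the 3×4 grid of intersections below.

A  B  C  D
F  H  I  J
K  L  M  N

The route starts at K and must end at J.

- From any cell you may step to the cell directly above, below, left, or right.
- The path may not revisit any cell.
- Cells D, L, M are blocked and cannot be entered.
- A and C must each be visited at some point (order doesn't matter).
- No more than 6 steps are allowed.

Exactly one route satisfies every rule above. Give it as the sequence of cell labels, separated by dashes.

Any route must reach A and C and still end at J within 6 moves, so the order of the required stops is forced.
Route from K: up 2 to A, right 2 to C, down 1 to I, right 1 to J — 6 moves in all.
Check: all required cells visited; 6 ≤ 6 moves.

K - F - A - B - C - I - J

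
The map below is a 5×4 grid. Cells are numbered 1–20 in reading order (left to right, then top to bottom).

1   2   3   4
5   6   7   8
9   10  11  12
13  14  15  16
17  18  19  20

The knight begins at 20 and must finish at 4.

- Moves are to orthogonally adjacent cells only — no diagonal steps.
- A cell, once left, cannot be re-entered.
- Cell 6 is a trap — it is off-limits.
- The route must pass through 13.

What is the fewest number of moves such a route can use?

10

Any route passes through 13 somewhere between 20 and 4. Summing Manhattan distances along the two legs (20 → 13 → 4) gives a lower bound of 4 + 6 = 10 moves.
A route of 10 moves achieves this: 20 → 16 → 15 → 14 → 13 → 9 → 5 → 1 → 2 → 3 → 4.
Since 10 matches the lower bound, it is optimal.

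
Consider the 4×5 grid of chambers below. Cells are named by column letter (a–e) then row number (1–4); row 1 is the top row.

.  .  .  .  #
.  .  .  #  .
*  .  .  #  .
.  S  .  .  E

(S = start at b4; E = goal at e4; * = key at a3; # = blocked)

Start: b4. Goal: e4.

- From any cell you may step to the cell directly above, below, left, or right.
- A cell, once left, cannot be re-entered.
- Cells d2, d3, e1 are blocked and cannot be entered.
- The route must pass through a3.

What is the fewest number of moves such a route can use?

Any route passes through a3 somewhere between b4 and e4. Summing Manhattan distances along the two legs (b4 → a3 → e4) gives a lower bound of 2 + 5 = 7 moves.
A route of 7 moves achieves this: b4 → a4 → a3 → b3 → c3 → c4 → d4 → e4.
Since 7 matches the lower bound, it is optimal.

7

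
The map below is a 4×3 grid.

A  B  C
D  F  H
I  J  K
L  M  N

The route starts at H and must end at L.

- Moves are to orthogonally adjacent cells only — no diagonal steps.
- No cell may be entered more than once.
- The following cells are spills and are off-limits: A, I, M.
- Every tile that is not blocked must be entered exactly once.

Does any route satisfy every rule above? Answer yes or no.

Cell D has only one open neighbour but is neither the start nor the goal, so a Hamiltonian route would have to both enter and leave it through the same neighbour — impossible without revisiting.

no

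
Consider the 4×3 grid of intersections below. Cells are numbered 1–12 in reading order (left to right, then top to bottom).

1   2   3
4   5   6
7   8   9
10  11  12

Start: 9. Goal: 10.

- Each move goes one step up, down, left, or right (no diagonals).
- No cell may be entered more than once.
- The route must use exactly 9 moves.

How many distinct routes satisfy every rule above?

Need simple routes of exactly 9 moves from 9 to 10 (Manhattan distance 3, so 3 moves are spent on a detour and 3 undoing it).
Enumerating: 9 6 3 2 5 4 7 8 11 10 | 9 6 3 2 1 4 7 8 11 10 | 9 6 3 2 1 4 5 8 11 10 | 9 6 3 2 1 4 5 8 7 10 | 9 6 5 2 1 4 7 8 11 10 | 9 12 11 8 5 2 1 4 7 10 | 9 8 5 6 3 2 1 4 7 10.
That gives 7 routes.

7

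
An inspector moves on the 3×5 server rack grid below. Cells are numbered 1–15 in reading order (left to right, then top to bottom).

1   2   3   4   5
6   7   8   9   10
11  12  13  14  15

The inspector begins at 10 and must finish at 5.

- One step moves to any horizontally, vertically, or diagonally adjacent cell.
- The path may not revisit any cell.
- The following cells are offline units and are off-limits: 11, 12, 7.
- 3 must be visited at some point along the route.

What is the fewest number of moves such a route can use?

4

Any route passes through 3 somewhere between 10 and 5. Summing Chebyshev distances along the two legs (10 → 3 → 5) gives a lower bound of 2 + 2 = 4 moves.
A route of 4 moves achieves this: 10 → 4 → 3 → 9 → 5.
Since 4 matches the lower bound, it is optimal.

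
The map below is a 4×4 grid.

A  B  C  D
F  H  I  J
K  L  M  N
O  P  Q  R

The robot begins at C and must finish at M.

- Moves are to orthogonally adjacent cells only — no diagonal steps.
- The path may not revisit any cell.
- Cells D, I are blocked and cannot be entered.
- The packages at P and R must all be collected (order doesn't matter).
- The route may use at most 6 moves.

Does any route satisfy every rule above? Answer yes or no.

no

Even ignoring the no-revisit rule, getting from C to M, taking the cheapest ordering C → P → R → M needs at least 4 + 2 + 2 = 8 moves (Manhattan distance per leg), which exceeds the 6-move limit.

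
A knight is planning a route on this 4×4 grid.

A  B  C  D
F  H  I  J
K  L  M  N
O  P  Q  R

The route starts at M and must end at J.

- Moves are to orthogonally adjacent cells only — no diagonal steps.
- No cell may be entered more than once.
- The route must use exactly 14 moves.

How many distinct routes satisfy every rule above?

Need simple routes of exactly 14 moves from M to J (Manhattan distance 2, so 6 moves are spent on a detour and 6 undoing it).
Enumerating: M I C B A F H L K O P Q R N J | M L H I C B A F K O P Q R N J | M N R Q P L K F A B H I C D J | M N R Q P O K F A B H I C D J | M N R Q P O K L H F A B C I J | M N R Q P O K L H F A B C D J.
That gives 6 routes.

6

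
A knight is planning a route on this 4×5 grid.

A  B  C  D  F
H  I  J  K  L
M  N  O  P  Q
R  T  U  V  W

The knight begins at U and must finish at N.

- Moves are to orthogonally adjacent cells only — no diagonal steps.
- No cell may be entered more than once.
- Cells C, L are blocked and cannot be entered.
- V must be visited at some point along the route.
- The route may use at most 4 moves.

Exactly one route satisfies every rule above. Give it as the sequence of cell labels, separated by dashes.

The 4-move cap with required stops at V leaves no slack for detours.
Route from U: right 1 to V, up 1 to P, left 2 to N — 4 moves in all.
Check: all required cells visited; 4 ≤ 4 moves.

U - V - P - O - N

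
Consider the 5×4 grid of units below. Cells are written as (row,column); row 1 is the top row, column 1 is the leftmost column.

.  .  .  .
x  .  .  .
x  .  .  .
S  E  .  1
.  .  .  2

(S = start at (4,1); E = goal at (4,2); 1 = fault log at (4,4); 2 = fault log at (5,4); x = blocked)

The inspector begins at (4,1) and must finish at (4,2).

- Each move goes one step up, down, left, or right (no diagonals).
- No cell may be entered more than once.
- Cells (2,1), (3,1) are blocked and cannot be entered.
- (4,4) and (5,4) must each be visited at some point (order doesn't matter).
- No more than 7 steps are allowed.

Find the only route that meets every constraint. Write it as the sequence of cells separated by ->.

The budget equals the shortest possible length, so every move has to be on a shortest route through the required cells.
Route from (4,1): down to (5,1), 3× right (reaching (5,4)), up to (4,4), 2× left (reaching (4,2)) — 7 moves in all.
Check: all required cells visited; 7 ≤ 7 moves.

(4,1) -> (5,1) -> (5,2) -> (5,3) -> (5,4) -> (4,4) -> (4,3) -> (4,2)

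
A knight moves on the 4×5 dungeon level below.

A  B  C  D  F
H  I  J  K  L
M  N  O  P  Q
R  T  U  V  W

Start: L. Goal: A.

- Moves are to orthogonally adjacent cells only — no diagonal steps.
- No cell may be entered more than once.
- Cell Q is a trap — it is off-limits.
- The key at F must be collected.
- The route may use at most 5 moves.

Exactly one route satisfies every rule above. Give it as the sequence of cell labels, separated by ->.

L -> F -> D -> C -> B -> A

The budget equals the shortest possible length, so every move has to be on a shortest route through the required cells.
Route from L: up 1 to F, left 4 to A — 5 moves in all.
Check: all required cells visited; 5 ≤ 5 moves.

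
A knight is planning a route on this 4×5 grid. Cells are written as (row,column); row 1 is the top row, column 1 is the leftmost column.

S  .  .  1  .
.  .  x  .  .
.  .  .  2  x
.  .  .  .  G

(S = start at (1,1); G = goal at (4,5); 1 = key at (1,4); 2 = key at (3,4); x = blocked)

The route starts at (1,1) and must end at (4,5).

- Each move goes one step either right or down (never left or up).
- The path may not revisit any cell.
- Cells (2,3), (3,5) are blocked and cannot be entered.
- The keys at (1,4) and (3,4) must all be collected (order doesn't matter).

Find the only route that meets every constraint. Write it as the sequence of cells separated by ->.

Moves only go right or down, so the column and row indices never decrease.
Route from (1,1): right 3 to (1,4), down 3 to (4,4), right 1 to (4,5) — 7 moves in all.
Check: all required cells visited.

(1,1) -> (1,2) -> (1,3) -> (1,4) -> (2,4) -> (3,4) -> (4,4) -> (4,5)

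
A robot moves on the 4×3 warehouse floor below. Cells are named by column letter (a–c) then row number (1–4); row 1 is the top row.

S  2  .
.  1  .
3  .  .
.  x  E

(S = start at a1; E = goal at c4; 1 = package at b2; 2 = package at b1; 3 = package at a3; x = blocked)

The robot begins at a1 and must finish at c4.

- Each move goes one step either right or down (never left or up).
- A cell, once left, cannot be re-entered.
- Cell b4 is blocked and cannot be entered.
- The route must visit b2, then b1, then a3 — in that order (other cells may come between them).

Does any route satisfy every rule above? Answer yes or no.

no

b1 lies above b2, so going from b2 to b1 would need an upward move — but moves only go right/down, so b2 cannot be visited before b1.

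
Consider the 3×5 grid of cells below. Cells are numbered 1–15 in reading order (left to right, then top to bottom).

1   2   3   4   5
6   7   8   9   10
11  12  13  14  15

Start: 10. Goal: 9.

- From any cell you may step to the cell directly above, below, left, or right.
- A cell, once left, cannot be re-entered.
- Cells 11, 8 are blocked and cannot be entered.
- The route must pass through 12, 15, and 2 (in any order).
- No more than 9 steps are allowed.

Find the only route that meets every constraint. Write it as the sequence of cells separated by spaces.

10 15 14 13 12 7 2 3 4 9

The budget equals the shortest possible length, so every move has to be on a shortest route through the required cells.
Route from 10: down to 15, 3× left (reaching 12), 2× up (reaching 2), 2× right (reaching 4), down to 9 — 9 moves in all.
Check: all required cells visited; 9 ≤ 9 moves.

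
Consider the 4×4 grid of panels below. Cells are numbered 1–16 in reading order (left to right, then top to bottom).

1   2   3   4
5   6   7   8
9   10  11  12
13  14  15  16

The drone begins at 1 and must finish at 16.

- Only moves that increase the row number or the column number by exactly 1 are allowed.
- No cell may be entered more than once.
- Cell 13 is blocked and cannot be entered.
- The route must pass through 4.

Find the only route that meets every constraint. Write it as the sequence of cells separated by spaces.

Moves only go right or down, so the column and row indices never decrease.
Route from 1: right 3 to 4, down 3 to 16 — 6 moves in all.
Check: all required cells visited.

1 2 3 4 8 12 16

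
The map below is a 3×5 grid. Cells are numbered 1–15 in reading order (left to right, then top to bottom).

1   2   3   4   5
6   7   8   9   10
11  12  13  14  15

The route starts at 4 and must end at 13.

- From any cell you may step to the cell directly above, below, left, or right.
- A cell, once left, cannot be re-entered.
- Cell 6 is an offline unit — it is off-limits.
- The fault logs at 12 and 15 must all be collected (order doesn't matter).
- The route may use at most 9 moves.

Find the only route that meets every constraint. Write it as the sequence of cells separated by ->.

The budget equals the shortest possible length, so every move has to be on a shortest route through the required cells.
Route from 4: right 1 to 5, down 2 to 15, left 1 to 14, up 1 to 9, left 2 to 7, down 1 to 12, right 1 to 13 — 9 moves in all.
Check: all required cells visited; 9 ≤ 9 moves.

4 -> 5 -> 10 -> 15 -> 14 -> 9 -> 8 -> 7 -> 12 -> 13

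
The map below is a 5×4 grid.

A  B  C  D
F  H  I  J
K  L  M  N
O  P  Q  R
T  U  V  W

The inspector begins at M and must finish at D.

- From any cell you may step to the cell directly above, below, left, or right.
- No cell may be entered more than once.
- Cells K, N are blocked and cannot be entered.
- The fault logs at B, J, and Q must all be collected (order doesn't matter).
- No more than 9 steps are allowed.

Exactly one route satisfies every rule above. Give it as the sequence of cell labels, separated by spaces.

The 9-move cap with required stops at B, J, Q leaves no slack for detours.
Route from M: down to Q, left to P, 3× up (reaching B), right to C, down to I, right to J, up to D — 9 moves in all.
Check: all required cells visited; 9 ≤ 9 moves.

M Q P L H B C I J D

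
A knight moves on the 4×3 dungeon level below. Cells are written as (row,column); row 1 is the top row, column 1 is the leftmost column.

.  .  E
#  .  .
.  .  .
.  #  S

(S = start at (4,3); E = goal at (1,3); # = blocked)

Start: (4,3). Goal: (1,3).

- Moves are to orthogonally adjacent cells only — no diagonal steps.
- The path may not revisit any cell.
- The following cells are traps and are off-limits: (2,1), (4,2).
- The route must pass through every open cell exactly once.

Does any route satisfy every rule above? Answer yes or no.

Cell (1,1) has only one open neighbour but is neither the start nor the goal, so a Hamiltonian route would have to both enter and leave it through the same neighbour — impossible without revisiting.

no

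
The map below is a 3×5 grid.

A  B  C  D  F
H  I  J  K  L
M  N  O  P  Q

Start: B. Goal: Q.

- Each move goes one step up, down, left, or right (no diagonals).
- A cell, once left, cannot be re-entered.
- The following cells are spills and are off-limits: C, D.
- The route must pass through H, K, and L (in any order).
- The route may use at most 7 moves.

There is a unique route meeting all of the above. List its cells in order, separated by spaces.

The 7-move cap with required stops at H, K, L leaves no slack for detours.
Route from B: left 1 to A, down 1 to H, right 4 to L, down 1 to Q — 7 moves in all.
Check: all required cells visited; 7 ≤ 7 moves.

B A H I J K L Q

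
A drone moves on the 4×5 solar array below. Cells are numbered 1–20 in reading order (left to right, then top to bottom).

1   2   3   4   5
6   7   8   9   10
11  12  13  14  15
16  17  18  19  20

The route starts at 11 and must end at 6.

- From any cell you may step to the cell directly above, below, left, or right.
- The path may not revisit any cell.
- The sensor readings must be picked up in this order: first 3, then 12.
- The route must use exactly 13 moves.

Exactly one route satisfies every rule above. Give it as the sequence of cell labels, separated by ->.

The waypoints must appear in the order 3, 12, with no cell reused.
Route from 11: down to 16, 3× right (reaching 19), 3× up (reaching 4), left to 3, 2× down (reaching 13), left to 12, up to 7, left to 6 — 13 moves in all.
Check: order respected (3 at step 8, 12 at step 11); 13 moves as required.

11 -> 16 -> 17 -> 18 -> 19 -> 14 -> 9 -> 4 -> 3 -> 8 -> 13 -> 12 -> 7 -> 6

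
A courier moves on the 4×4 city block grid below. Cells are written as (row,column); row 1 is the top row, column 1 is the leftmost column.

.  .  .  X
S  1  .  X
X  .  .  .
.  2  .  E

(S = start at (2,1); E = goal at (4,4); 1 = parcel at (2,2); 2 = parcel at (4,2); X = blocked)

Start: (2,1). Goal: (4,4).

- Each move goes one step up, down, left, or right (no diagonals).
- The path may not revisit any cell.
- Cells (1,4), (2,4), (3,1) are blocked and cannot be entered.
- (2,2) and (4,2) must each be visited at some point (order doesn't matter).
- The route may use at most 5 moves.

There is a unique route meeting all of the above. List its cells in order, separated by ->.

(2,1) -> (2,2) -> (3,2) -> (4,2) -> (4,3) -> (4,4)

The 5-move cap with required stops at (2,2), (4,2) leaves no slack for detours.
Route from (2,1): right 1 to (2,2), down 2 to (4,2), right 2 to (4,4) — 5 moves in all.
Check: all required cells visited; 5 ≤ 5 moves.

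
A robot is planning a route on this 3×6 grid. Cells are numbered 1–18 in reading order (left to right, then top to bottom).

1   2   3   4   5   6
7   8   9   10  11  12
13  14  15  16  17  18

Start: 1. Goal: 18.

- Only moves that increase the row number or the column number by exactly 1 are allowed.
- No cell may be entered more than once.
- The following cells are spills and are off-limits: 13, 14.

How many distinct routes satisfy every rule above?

A right/down-only route from 1 to 18 makes exactly 2 down-moves and 5 right-moves in some order.
With no other constraints that would be C(7,2) = 21 routes.
Subtract routes through each blocked cell (inclusion–exclusion for overlaps): − through 13: 1 − through 14: 3 + through 13&14: 1 → 18.
That gives 18 routes.

18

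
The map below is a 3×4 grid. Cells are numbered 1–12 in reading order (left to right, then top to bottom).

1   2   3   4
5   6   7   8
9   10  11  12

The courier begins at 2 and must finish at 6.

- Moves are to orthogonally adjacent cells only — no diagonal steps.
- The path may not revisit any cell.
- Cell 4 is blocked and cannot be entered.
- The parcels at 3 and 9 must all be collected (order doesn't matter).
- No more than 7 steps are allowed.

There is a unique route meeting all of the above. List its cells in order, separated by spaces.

The budget equals the shortest possible length, so every move has to be on a shortest route through the required cells.
Route from 2: right to 3, 2× down (reaching 11), 2× left (reaching 9), up to 5, right to 6 — 7 moves in all.
Check: all required cells visited; 7 ≤ 7 moves.

2 3 7 11 10 9 5 6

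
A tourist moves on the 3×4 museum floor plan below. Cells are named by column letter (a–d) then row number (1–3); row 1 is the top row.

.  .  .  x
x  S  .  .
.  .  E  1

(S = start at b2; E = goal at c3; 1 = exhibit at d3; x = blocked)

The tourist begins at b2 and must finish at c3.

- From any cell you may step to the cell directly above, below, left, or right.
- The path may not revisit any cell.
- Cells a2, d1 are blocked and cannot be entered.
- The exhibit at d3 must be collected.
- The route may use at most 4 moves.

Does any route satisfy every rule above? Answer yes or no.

One route that works: b2 → c2 → d2 → d3 → c3.

yes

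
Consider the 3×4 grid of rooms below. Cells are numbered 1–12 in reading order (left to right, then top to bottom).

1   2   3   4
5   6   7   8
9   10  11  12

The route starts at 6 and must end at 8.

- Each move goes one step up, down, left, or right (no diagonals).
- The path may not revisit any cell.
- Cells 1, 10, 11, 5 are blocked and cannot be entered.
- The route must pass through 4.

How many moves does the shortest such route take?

4

Any route passes through 4 somewhere between 6 and 8. Summing Manhattan distances along the two legs (6 → 4 → 8) gives a lower bound of 3 + 1 = 4 moves.
A route of 4 moves achieves this: 6 → 2 → 3 → 4 → 8.
Since 4 matches the lower bound, it is optimal.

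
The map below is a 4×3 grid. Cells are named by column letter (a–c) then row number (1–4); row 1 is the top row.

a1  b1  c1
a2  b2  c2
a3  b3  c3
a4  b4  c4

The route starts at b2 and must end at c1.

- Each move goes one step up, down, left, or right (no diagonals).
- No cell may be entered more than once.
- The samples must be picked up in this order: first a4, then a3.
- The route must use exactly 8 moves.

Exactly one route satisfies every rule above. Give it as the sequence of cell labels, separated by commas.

The waypoints must appear in the order a4, a3, with no cell reused.
Route from b2: down 2 to b4, left 1 to a4, up 3 to a1, right 2 to c1 — 8 moves in all.
Check: order respected (a4 at step 3, a3 at step 4); 8 moves as required.

b2, b3, b4, a4, a3, a2, a1, b1, c1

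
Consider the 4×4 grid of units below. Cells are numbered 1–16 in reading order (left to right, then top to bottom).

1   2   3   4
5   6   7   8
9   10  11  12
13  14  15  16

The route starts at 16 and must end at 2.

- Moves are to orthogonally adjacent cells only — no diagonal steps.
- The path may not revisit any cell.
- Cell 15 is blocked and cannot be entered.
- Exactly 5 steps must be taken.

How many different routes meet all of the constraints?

6

Need simple routes of exactly 5 moves from 16 to 2 (Manhattan distance 5, so 0 moves are spent on a detour and 0 undoing it).
Enumerating: 16 12 8 4 3 2 | 16 12 8 7 3 2 | 16 12 8 7 6 2 | 16 12 11 7 3 2 | 16 12 11 7 6 2 | 16 12 11 10 6 2.
That gives 6 routes.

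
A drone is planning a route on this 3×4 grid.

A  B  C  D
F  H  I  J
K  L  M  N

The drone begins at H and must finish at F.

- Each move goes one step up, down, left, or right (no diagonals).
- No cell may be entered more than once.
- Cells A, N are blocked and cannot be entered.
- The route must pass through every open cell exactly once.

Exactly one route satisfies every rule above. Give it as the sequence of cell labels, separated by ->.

H -> B -> C -> D -> J -> I -> M -> L -> K -> F

Need to visit all 10 open cells exactly once, starting at H and ending at F.
Cell J has only two open neighbours (D and I), so the path must pass straight through it: one of those is the cell it's entered from and the other is where it exits.
Route from H: up 1 to B, right 2 to D, down 1 to J, left 1 to I, down 1 to M, left 2 to K, up 1 to F — 9 moves in all.
Check: all 10 open cells covered.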